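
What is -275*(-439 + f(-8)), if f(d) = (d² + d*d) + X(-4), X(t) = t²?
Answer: 81125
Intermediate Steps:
f(d) = 16 + 2*d² (f(d) = (d² + d*d) + (-4)² = (d² + d²) + 16 = 2*d² + 16 = 16 + 2*d²)
-275*(-439 + f(-8)) = -275*(-439 + (16 + 2*(-8)²)) = -275*(-439 + (16 + 2*64)) = -275*(-439 + (16 + 128)) = -275*(-439 + 144) = -275*(-295) = 81125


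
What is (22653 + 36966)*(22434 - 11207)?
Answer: 669342513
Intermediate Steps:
(22653 + 36966)*(22434 - 11207) = 59619*11227 = 669342513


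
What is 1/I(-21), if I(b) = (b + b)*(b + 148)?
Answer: -1/5334 ≈ -0.00018748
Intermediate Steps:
I(b) = 2*b*(148 + b) (I(b) = (2*b)*(148 + b) = 2*b*(148 + b))
1/I(-21) = 1/(2*(-21)*(148 - 21)) = 1/(2*(-21)*127) = 1/(-5334) = -1/5334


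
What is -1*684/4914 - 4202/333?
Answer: -386600/30303 ≈ -12.758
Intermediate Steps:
-1*684/4914 - 4202/333 = -684*1/4914 - 4202*1/333 = -38/273 - 4202/333 = -386600/30303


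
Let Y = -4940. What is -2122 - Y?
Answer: 2818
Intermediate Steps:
-2122 - Y = -2122 - 1*(-4940) = -2122 + 4940 = 2818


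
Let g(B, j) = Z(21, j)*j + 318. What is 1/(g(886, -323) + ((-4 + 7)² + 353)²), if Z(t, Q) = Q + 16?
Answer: 1/230523 ≈ 4.3380e-6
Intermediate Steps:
Z(t, Q) = 16 + Q
g(B, j) = 318 + j*(16 + j) (g(B, j) = (16 + j)*j + 318 = j*(16 + j) + 318 = 318 + j*(16 + j))
1/(g(886, -323) + ((-4 + 7)² + 353)²) = 1/((318 - 323*(16 - 323)) + ((-4 + 7)² + 353)²) = 1/((318 - 323*(-307)) + (3² + 353)²) = 1/((318 + 99161) + (9 + 353)²) = 1/(99479 + 362²) = 1/(99479 + 131044) = 1/230523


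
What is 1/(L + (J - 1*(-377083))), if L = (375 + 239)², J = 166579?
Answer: 1/920658 ≈ 1.0862e-6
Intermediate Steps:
L = 376996 (L = 614² = 376996)
1/(L + (J - 1*(-377083))) = 1/(376996 + (166579 - 1*(-377083))) = 1/(376996 + (166579 + 377083)) = 1/(376996 + 543662) = 1/920658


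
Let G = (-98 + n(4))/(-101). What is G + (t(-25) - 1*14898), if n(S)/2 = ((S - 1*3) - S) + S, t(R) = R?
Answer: -1507127/101 ≈ -14922.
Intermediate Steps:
n(S) = -6 + 2*S (n(S) = 2*(((S - 1*3) - S) + S) = 2*(((S - 3) - S) + S) = 2*(((-3 + S) - S) + S) = 2*(-3 + S) = -6 + 2*S)
G = 96/101 (G = (-98 + (-6 + 2*4))/(-101) = (-98 + (-6 + 8))*(-1/101) = (-98 + 2)*(-1/101) = -96*(-1/101) = 96/101 ≈ 0.95049)
G + (t(-25) - 1*14898) = 96/101 + (-25 - 1*14898) = 96/101 + (-25 - 14898) = 96/101 - 14923 = -1507127/101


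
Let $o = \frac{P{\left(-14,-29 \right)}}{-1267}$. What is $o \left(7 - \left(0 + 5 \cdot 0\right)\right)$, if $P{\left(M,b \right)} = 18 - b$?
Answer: $- \frac{47}{181} \approx -0.25967$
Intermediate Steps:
$o = - \frac{47}{1267}$ ($o = \frac{18 - -29}{-1267} = \left(18 + 29\right) \left(- \frac{1}{1267}\right) = 47 \left(- \frac{1}{1267}\right) = - \frac{47}{1267} \approx -0.037095$)
$o \left(7 - \left(0 + 5 \cdot 0\right)\right) = - \frac{47 \left(7 - \left(0 + 5 \cdot 0\right)\right)}{1267} = - \frac{47 \left(7 - \left(0 + 0\right)\right)}{1267} = - \frac{47 \left(7 - 0\right)}{1267} = - \frac{47 \left(7 + 0\right)}{1267} = \left(- \frac{47}{1267}\right) 7 = - \frac{47}{181}$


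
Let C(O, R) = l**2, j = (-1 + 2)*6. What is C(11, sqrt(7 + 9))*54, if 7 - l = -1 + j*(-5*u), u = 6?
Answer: 1908576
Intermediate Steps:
j = 6 (j = 1*6 = 6)
l = 188 (l = 7 - (-1 + 6*(-5*6)) = 7 - (-1 + 6*(-30)) = 7 - (-1 - 180) = 7 - 1*(-181) = 7 + 181 = 188)
C(O, R) = 35344 (C(O, R) = 188**2 = 35344)
C(11, sqrt(7 + 9))*54 = 35344*54 = 1908576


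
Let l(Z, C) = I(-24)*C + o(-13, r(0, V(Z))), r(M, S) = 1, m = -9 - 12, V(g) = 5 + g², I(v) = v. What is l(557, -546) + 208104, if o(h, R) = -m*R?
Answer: 221229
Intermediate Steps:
m = -21
o(h, R) = 21*R (o(h, R) = -(-21)*R = 21*R)
l(Z, C) = 21 - 24*C (l(Z, C) = -24*C + 21*1 = -24*C + 21 = 21 - 24*C)
l(557, -546) + 208104 = (21 - 24*(-546)) + 208104 = (21 + 13104) + 208104 = 13125 + 208104 = 221229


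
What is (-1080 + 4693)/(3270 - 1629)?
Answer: 3613/1641 ≈ 2.2017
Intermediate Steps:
(-1080 + 4693)/(3270 - 1629) = 3613/1641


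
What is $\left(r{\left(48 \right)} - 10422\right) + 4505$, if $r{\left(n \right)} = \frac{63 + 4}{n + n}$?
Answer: $- \frac{567965}{96} \approx -5916.3$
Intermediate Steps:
$r{\left(n \right)} = \frac{67}{2 n}$
$\left(r{\left(48 \right)} - 10422\right) + 4505 = \left(\frac{67}{2 \cdot 48} - 10422\right) + 4505 = \left(\frac{67}{2} \cdot \frac{1}{48} - 10422\right) + 4505 = \left(\frac{67}{96} - 10422\right) + 4505 = - \frac{1000445}{96} + 4505 = - \frac{567965}{96}$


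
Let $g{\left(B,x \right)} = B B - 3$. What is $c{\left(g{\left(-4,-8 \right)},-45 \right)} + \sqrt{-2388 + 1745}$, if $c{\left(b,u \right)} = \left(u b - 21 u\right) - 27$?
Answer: $333 + i \sqrt{643} \approx 333.0 + 25.357 i$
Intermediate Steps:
$g{\left(B,x \right)} = -3 + B^{2}$ ($g{\left(B,x \right)} = B^{2} - 3 = -3 + B^{2}$)
$c{\left(b,u \right)} = -27 - 21 u + b u$ ($c{\left(b,u \right)} = \left(b u - 21 u\right) - 27 = \left(- 21 u + b u\right) - 27 = -27 - 21 u + b u$)
$c{\left(g{\left(-4,-8 \right)},-45 \right)} + \sqrt{-2388 + 1745} = \left(-27 - -945 + \left(-3 + \left(-4\right)^{2}\right) \left(-45\right)\right) + \sqrt{-2388 + 1745} = \left(-27 + 945 + \left(-3 + 16\right) \left(-45\right)\right) + \sqrt{-643} = \left(-27 + 945 + 13 \left(-45\right)\right) + i \sqrt{643} = \left(-27 + 945 - 585\right) + i \sqrt{643} = 333 + i \sqrt{643}$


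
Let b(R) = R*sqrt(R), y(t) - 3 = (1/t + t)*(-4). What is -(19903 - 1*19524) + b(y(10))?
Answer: -379 - 187*I*sqrt(935)/25 ≈ -379.0 - 228.72*I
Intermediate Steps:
y(t) = 3 - 4*t - 4/t (y(t) = 3 + (1/t + t)*(-4) = 3 + (t + 1/t)*(-4) = 3 + (-4*t - 4/t) = 3 - 4*t - 4/t)
b(R) = R**(3/2)
-(19903 - 1*19524) + b(y(10)) = -(19903 - 1*19524) + (3 - 4*10 - 4/10)**(3/2) = -(19903 - 19524) + (3 - 40 - 4*1/10)**(3/2) = -1*379 + (3 - 40 - 2/5)**(3/2) = -379 + (-187/5)**(3/2) = -379 - 187*I*sqrt(935)/25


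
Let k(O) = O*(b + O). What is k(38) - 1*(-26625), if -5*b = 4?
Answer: 140193/5 ≈ 28039.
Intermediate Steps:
b = -⅘ (b = -⅕*4 = -⅘ ≈ -0.80000)
k(O) = O*(-⅘ + O)
k(38) - 1*(-26625) = (⅕)*38*(-4 + 5*38) - 1*(-26625) = (⅕)*38*(-4 + 190) + 26625 = (⅕)*38*186 + 26625 = 7068/5 + 26625 = 140193/5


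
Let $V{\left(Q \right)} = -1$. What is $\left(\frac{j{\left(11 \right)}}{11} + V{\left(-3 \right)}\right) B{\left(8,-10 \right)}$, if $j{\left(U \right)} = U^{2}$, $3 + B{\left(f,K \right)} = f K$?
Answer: $-830$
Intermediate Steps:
$B{\left(f,K \right)} = -3 + K f$ ($B{\left(f,K \right)} = -3 + f K = -3 + K f$)
$\left(\frac{j{\left(11 \right)}}{11} + V{\left(-3 \right)}\right) B{\left(8,-10 \right)} = \left(\frac{11^{2}}{11} - 1\right) \left(-3 - 80\right) = \left(121 \cdot \frac{1}{11} - 1\right) \left(-3 - 80\right) = \left(11 - 1\right) \left(-83\right) = 10 \left(-83\right) = -830$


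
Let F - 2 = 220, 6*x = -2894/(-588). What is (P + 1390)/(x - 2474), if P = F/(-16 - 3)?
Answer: -46195632/82891091 ≈ -0.55731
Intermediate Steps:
x = 1447/1764 (x = (-2894/(-588))/6 = (-2894*(-1/588))/6 = (1/6)*(1447/294) = 1447/1764 ≈ 0.82029)
F = 222 (F = 2 + 220 = 222)
P = -222/19 (P = 222/(-16 - 3) = 222/(-19) = -1/19*222 = -222/19 ≈ -11.684)
(P + 1390)/(x - 2474) = (-222/19 + 1390)/(1447/1764 - 2474) = 26188/(19*(-4362689/1764)) = (26188/19)*(-1764/4362689) = -46195632/82891091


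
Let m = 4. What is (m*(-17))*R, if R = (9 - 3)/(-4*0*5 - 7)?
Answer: 408/7 ≈ 58.286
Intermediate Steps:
R = -6/7 (R = 6/(0*5 - 7) = 6/(0 - 7) = 6/(-7) = 6*(-1/7) = -6/7 ≈ -0.85714)
(m*(-17))*R = (4*(-17))*(-6/7) = -68*(-6/7) = 408/7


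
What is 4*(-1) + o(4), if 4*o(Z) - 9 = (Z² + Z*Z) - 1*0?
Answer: 25/4 ≈ 6.2500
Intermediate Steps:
o(Z) = 9/4 + Z²/2 (o(Z) = 9/4 + ((Z² + Z*Z) - 1*0)/4 = 9/4 + ((Z² + Z²) + 0)/4 = 9/4 + (2*Z² + 0)/4 = 9/4 + (2*Z²)/4 = 9/4 + Z²/2)
4*(-1) + o(4) = 4*(-1) + (9/4 + (½)*4²) = -4 + (9/4 + (½)*16) = -4 + (9/4 + 8) = -4 + 41/4 = 25/4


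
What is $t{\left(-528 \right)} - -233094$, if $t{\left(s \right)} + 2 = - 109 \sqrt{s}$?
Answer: $233092 - 436 i \sqrt{33} \approx 2.3309 \cdot 10^{5} - 2504.6 i$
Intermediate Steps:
$t{\left(s \right)} = -2 - 109 \sqrt{s}$
$t{\left(-528 \right)} - -233094 = \left(-2 - 109 \sqrt{-528}\right) - -233094 = \left(-2 - 109 \cdot 4 i \sqrt{33}\right) + 233094 = \left(-2 - 436 i \sqrt{33}\right) + 233094 = 233092 - 436 i \sqrt{33}$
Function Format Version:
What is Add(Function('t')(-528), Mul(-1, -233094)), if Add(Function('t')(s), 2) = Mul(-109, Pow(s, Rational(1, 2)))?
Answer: Add(233092, Mul(-436, I, Pow(33, Rational(1, 2)))) ≈ Add(2.3309e+5, Mul(-2504.6, I))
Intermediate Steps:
Function('t')(s) = Add(-2, Mul(-109, Pow(s, Rational(1, 2))))
Add(Function('t')(-528), Mul(-1, -233094)) = Add(Add(-2, Mul(-109, Pow(-528, Rational(1, 2)))), Mul(-1, -233094)) = Add(Add(-2, Mul(-109, Mul(4, I, Pow(33, Rational(1, 2))))), 233094) = Add(Add(-2, Mul(-436, I, Pow(33, Rational(1, 2)))), 233094) = Add(233092, Mul(-436, I, Pow(33, Rational(1, 2))))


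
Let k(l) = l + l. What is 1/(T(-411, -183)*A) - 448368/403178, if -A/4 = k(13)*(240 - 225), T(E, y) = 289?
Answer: -101071316149/90884384760 ≈ -1.1121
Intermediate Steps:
k(l) = 2*l
A = -1560 (A = -4*2*13*(240 - 225) = -104*15 = -4*390 = -1560)
1/(T(-411, -183)*A) - 448368/403178 = 1/(289*(-1560)) - 448368/403178 = (1/289)*(-1/1560) - 448368*1/403178 = -1/450840 - 224184/201589 = -101071316149/90884384760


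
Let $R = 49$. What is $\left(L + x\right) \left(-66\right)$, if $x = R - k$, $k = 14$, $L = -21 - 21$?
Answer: $462$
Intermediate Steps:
$L = -42$ ($L = -21 - 21 = -42$)
$x = 35$ ($x = 49 - 14 = 35$)
$\left(L + x\right) \left(-66\right) = \left(-42 + 35\right) \left(-66\right) = \left(-7\right) \left(-66\right) = 462$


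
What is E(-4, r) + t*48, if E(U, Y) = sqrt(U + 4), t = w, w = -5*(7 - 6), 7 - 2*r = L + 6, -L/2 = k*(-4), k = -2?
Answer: -240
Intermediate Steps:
L = -16 (L = -(-4)*(-4) = -2*8 = -16)
r = 17/2 (r = 7/2 - (-16 + 6)/2 = 7/2 - 1/2*(-10) = 7/2 + 5 = 17/2 ≈ 8.5000)
w = -5 (w = -5*1 = -5)
t = -5
E(U, Y) = sqrt(4 + U)
E(-4, r) + t*48 = sqrt(4 - 4) - 5*48 = sqrt(0) - 240 = 0 - 240 = -240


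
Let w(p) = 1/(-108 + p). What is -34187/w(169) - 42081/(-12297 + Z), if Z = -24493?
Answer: -5901698573/2830 ≈ -2.0854e+6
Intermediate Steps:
-34187/w(169) - 42081/(-12297 + Z) = -34187/(1/(-108 + 169)) - 42081/(-12297 - 24493) = -34187/(1/61) - 42081/(-36790) = -34187/1/61 - 42081*(-1/36790) = -34187*61 + 3237/2830 = -2085407 + 3237/2830 = -5901698573/2830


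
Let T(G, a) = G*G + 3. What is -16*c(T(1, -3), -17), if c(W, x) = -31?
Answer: 496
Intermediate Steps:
T(G, a) = 3 + G² (T(G, a) = G² + 3 = 3 + G²)
-16*c(T(1, -3), -17) = -16*(-31) = 496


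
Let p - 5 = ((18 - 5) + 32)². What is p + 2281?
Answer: 4311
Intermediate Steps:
p = 2030 (p = 5 + ((18 - 5) + 32)² = 5 + (13 + 32)² = 5 + 45² = 5 + 2025 = 2030)
p + 2281 = 2030 + 2281 = 4311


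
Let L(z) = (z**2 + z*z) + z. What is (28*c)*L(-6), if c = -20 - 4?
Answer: -44352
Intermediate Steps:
L(z) = z + 2*z**2 (L(z) = (z**2 + z**2) + z = 2*z**2 + z = z + 2*z**2)
c = -24
(28*c)*L(-6) = (28*(-24))*(-6*(1 + 2*(-6))) = -(-4032)*(1 - 12) = -(-4032)*(-11) = -672*66 = -44352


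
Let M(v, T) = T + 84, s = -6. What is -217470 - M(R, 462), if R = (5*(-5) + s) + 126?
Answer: -218016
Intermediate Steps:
R = 95 (R = (5*(-5) - 6) + 126 = (-25 - 6) + 126 = -31 + 126 = 95)
M(v, T) = 84 + T
-217470 - M(R, 462) = -217470 - (84 + 462) = -217470 - 1*546 = -217470 - 546 = -218016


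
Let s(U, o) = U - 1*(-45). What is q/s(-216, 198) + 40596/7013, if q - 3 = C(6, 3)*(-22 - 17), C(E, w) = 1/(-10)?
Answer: 22978421/3997410 ≈ 5.7483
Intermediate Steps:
s(U, o) = 45 + U (s(U, o) = U + 45 = 45 + U)
C(E, w) = -1/10
q = 69/10 (q = 3 - (-22 - 17)/10 = 3 - 1/10*(-39) = 3 + 39/10 = 69/10 ≈ 6.9000)
q/s(-216, 198) + 40596/7013 = 69/(10*(45 - 216)) + 40596/7013 = (69/10)/(-171) + 40596*(1/7013) = (69/10)*(-1/171) + 40596/7013 = -23/570 + 40596/7013 = 22978421/3997410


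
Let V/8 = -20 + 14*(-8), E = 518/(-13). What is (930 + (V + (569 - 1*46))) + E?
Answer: 4643/13 ≈ 357.15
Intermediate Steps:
E = -518/13 (E = 518*(-1/13) = -518/13 ≈ -39.846)
V = -1056 (V = 8*(-20 + 14*(-8)) = 8*(-20 - 112) = 8*(-132) = -1056)
(930 + (V + (569 - 1*46))) + E = (930 + (-1056 + (569 - 1*46))) - 518/13 = (930 + (-1056 + (569 - 46))) - 518/13 = (930 + (-1056 + 523)) - 518/13 = (930 - 533) - 518/13 = 397 - 518/13 = 4643/13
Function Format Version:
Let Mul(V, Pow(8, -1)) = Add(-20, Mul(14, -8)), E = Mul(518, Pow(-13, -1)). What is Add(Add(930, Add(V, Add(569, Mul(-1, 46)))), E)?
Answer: Rational(4643, 13) ≈ 357.15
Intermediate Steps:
E = Rational(-518, 13) (E = Mul(518, Rational(-1, 13)) = Rational(-518, 13) ≈ -39.846)
V = -1056 (V = Mul(8, Add(-20, Mul(14, -8))) = Mul(8, Add(-20, -112)) = Mul(8, -132) = -1056)
Add(Add(930, Add(V, Add(569, Mul(-1, 46)))), E) = Add(Add(930, Add(-1056, Add(569, Mul(-1, 46)))), Rational(-518, 13)) = Add(Add(930, Add(-1056, Add(569, -46))), Rational(-518, 13)) = Add(Add(930, Add(-1056, 523)), Rational(-518, 13)) = Add(Add(930, -533), Rational(-518, 13)) = Add(397, Rational(-518, 13)) = Rational(4643, 13)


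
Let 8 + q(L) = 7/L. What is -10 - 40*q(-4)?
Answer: 380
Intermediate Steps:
q(L) = -8 + 7/L
-10 - 40*q(-4) = -10 - 40*(-8 + 7/(-4)) = -10 - 40*(-8 + 7*(-¼)) = -10 - 40*(-8 - 7/4) = -10 - 40*(-39/4) = -10 + 390 = 380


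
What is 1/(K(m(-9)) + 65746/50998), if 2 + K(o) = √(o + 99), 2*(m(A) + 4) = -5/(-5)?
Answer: 924338750/123530977941 + 650199001*√382/123530977941 ≈ 0.11036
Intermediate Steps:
m(A) = -7/2 (m(A) = -4 + (-5/(-5))/2 = -4 + (-5*(-⅕))/2 = -4 + (½)*1 = -4 + ½ = -7/2)
K(o) = -2 + √(99 + o) (K(o) = -2 + √(o + 99) = -2 + √(99 + o))
1/(K(m(-9)) + 65746/50998) = 1/((-2 + √(99 - 7/2)) + 65746/50998) = 1/((-2 + √(191/2)) + 65746*(1/50998)) = 1/((-2 + √382/2) + 32873/25499) = 1/(-18125/25499 + √382/2)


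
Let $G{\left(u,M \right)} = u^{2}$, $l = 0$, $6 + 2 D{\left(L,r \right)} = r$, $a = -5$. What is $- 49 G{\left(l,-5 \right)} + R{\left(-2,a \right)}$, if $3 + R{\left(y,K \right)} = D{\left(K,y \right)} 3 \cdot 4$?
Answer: $-51$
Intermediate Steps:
$D{\left(L,r \right)} = -3 + \frac{r}{2}$
$R{\left(y,K \right)} = -39 + 6 y$ ($R{\left(y,K \right)} = -3 + \left(-3 + \frac{y}{2}\right) 3 \cdot 4 = -3 + \left(-9 + \frac{3 y}{2}\right) 4 = -3 + \left(-36 + 6 y\right) = -39 + 6 y$)
$- 49 G{\left(l,-5 \right)} + R{\left(-2,a \right)} = - 49 \cdot 0^{2} + \left(-39 + 6 \left(-2\right)\right) = \left(-49\right) 0 - 51 = 0 - 51 = -51$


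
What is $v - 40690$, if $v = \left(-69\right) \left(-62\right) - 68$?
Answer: $-36480$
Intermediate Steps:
$v = 4210$ ($v = 4278 - 68 = 4210$)
$v - 40690 = 4210 - 40690 = -36480$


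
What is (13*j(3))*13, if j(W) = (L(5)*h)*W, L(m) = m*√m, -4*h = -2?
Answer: 2535*√5/2 ≈ 2834.2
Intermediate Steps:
h = ½ (h = -¼*(-2) = ½ ≈ 0.50000)
L(m) = m^(3/2)
j(W) = 5*W*√5/2 (j(W) = (5^(3/2)*(½))*W = ((5*√5)*(½))*W = (5*√5/2)*W = 5*W*√5/2)
(13*j(3))*13 = (13*((5/2)*3*√5))*13 = (13*(15*√5/2))*13 = (195*√5/2)*13 = 2535*√5/2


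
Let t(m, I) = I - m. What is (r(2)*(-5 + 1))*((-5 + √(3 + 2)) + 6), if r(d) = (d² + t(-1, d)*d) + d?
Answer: -48 - 48*√5 ≈ -155.33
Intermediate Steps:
r(d) = d + d² + d*(1 + d) (r(d) = (d² + (d - 1*(-1))*d) + d = (d² + (d + 1)*d) + d = (d² + (1 + d)*d) + d = (d² + d*(1 + d)) + d = d + d² + d*(1 + d))
(r(2)*(-5 + 1))*((-5 + √(3 + 2)) + 6) = ((2*2*(1 + 2))*(-5 + 1))*((-5 + √(3 + 2)) + 6) = ((2*2*3)*(-4))*((-5 + √5) + 6) = (12*(-4))*(1 + √5) = -48*(1 + √5) = -48 - 48*√5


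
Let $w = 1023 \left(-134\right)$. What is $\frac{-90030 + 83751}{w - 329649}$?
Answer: $\frac{2093}{155577} \approx 0.013453$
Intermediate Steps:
$w = -137082$
$\frac{-90030 + 83751}{w - 329649} = \frac{-90030 + 83751}{-137082 - 329649} = - \frac{6279}{-466731} = \left(-6279\right) \left(- \frac{1}{466731}\right) = \frac{2093}{155577}$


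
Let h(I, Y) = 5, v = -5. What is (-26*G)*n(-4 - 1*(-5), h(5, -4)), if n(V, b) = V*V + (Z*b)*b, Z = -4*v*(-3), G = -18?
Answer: -701532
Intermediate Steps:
Z = -60 (Z = -4*(-5)*(-3) = 20*(-3) = -60)
n(V, b) = V**2 - 60*b**2 (n(V, b) = V*V + (-60*b)*b = V**2 - 60*b**2)
(-26*G)*n(-4 - 1*(-5), h(5, -4)) = (-26*(-18))*((-4 - 1*(-5))**2 - 60*5**2) = 468*((-4 + 5)**2 - 60*25) = 468*(1**2 - 1500) = 468*(1 - 1500) = 468*(-1499) = -701532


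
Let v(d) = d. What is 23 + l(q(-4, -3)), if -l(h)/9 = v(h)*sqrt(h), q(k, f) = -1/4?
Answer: 23 + 9*I/8 ≈ 23.0 + 1.125*I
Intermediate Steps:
q(k, f) = -1/4 (q(k, f) = -1*1/4 = -1/4)
l(h) = -9*h**(3/2) (l(h) = -9*h*sqrt(h) = -9*h**(3/2))
23 + l(q(-4, -3)) = 23 - (-9)*I/8 = 23 + 9*I/8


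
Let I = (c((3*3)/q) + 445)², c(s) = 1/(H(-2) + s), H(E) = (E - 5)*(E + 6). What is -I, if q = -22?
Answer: -77341278609/390625 ≈ -1.9799e+5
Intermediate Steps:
H(E) = (-5 + E)*(6 + E)
c(s) = 1/(-28 + s) (c(s) = 1/((-30 - 2 + (-2)²) + s) = 1/((-30 - 2 + 4) + s) = 1/(-28 + s))
I = 77341278609/390625 (I = (1/(-28 + (3*3)/(-22)) + 445)² = (1/(-28 + 9*(-1/22)) + 445)² = (1/(-28 - 9/22) + 445)² = (1/(-625/22) + 445)² = (-22/625 + 445)² = (278103/625)² = 77341278609/390625 ≈ 1.9799e+5)
-I = -1*77341278609/390625 = -77341278609/390625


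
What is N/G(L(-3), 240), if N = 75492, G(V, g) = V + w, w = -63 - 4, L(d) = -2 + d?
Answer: -2097/2 ≈ -1048.5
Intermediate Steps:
w = -67
G(V, g) = -67 + V (G(V, g) = V - 67 = -67 + V)
N/G(L(-3), 240) = 75492/(-67 + (-2 - 3)) = 75492/(-67 - 5) = 75492/(-72) = 75492*(-1/72) = -2097/2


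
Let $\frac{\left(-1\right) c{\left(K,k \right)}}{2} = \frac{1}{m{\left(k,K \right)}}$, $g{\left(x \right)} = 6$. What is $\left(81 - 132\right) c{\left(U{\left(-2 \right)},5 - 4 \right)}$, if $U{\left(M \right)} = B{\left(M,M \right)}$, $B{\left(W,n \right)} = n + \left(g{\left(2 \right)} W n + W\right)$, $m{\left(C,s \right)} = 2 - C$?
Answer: $102$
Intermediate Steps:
$B{\left(W,n \right)} = W + n + 6 W n$ ($B{\left(W,n \right)} = n + \left(6 W n + W\right) = n + \left(W + 6 W n\right) = W + n + 6 W n$)
$U{\left(M \right)} = 2 M + 6 M^{2}$ ($U{\left(M \right)} = M + M + 6 M M = M + M + 6 M^{2} = 2 M + 6 M^{2}$)
$c{\left(K,k \right)} = - \frac{2}{2 - k}$
$\left(81 - 132\right) c{\left(U{\left(-2 \right)},5 - 4 \right)} = \left(81 - 132\right) \frac{2}{-2 + \left(5 - 4\right)} = - 51 \frac{2}{-2 + \left(5 - 4\right)} = - 51 \frac{2}{-2 + 1} = - 51 \frac{2}{-1} = - 51 \cdot 2 \left(-1\right) = \left(-51\right) \left(-2\right) = 102$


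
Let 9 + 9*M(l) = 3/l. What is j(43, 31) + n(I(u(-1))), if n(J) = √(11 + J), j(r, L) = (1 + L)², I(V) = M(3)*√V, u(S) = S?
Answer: 1024 + √(99 - 8*I)/3 ≈ 1027.3 - 0.1339*I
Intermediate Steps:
M(l) = -1 + 1/(3*l) (M(l) = -1 + (3/l)/9 = -1 + 1/(3*l))
I(V) = -8*√V/9 (I(V) = ((⅓ - 1*3)/3)*√V = ((⅓ - 3)/3)*√V = ((⅓)*(-8/3))*√V = -8*√V/9)
j(43, 31) + n(I(u(-1))) = (1 + 31)² + √(11 - 8*I/9) = 32² + √(11 - 8*I/9) = 1024 + √(11 - 8*I/9)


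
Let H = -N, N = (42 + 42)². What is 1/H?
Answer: -1/7056 ≈ -0.00014172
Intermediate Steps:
N = 7056 (N = 84² = 7056)
H = -7056 (H = -1*7056 = -7056)
1/H = 1/(-7056) = -1/7056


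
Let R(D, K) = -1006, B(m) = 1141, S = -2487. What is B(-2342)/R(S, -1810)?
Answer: -1141/1006 ≈ -1.1342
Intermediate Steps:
B(-2342)/R(S, -1810) = 1141/(-1006) = 1141*(-1/1006) = -1141/1006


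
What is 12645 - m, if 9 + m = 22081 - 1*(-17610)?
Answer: -27037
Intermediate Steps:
m = 39682 (m = -9 + (22081 - 1*(-17610)) = -9 + (22081 + 17610) = -9 + 39691 = 39682)
12645 - m = 12645 - 1*39682 = 12645 - 39682 = -27037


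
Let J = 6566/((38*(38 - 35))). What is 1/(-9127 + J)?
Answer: -57/516956 ≈ -0.00011026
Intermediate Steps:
J = 3283/57 (J = 6566/((38*3)) = 6566/114 = 6566*(1/114) = 3283/57 ≈ 57.596)
1/(-9127 + J) = 1/(-9127 + 3283/57) = 1/(-516956/57) = -57/516956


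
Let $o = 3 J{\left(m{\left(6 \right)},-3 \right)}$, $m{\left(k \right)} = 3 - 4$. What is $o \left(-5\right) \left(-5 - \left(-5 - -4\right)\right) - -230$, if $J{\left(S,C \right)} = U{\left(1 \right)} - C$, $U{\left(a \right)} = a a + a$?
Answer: $530$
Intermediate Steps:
$U{\left(a \right)} = a + a^{2}$ ($U{\left(a \right)} = a^{2} + a = a + a^{2}$)
$m{\left(k \right)} = -1$ ($m{\left(k \right)} = 3 - 4 = -1$)
$J{\left(S,C \right)} = 2 - C$ ($J{\left(S,C \right)} = 1 \left(1 + 1\right) - C = 1 \cdot 2 - C = 2 - C$)
$o = 15$ ($o = 3 \left(2 - -3\right) = 3 \left(2 + 3\right) = 3 \cdot 5 = 15$)
$o \left(-5\right) \left(-5 - \left(-5 - -4\right)\right) - -230 = 15 \left(-5\right) \left(-5 - \left(-5 - -4\right)\right) - -230 = - 75 \left(-5 - \left(-5 + 4\right)\right) + 230 = - 75 \left(-5 - -1\right) + 230 = - 75 \left(-5 + 1\right) + 230 = \left(-75\right) \left(-4\right) + 230 = 300 + 230 = 530$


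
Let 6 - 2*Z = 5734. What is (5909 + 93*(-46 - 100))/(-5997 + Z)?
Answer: 7669/8861 ≈ 0.86548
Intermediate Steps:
Z = -2864 (Z = 3 - ½*5734 = 3 - 2867 = -2864)
(5909 + 93*(-46 - 100))/(-5997 + Z) = (5909 + 93*(-46 - 100))/(-5997 - 2864) = (5909 + 93*(-146))/(-8861) = (5909 - 13578)*(-1/8861) = -7669*(-1/8861) = 7669/8861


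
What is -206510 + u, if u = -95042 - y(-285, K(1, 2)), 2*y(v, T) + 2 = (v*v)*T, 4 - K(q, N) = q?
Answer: -846777/2 ≈ -4.2339e+5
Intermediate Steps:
K(q, N) = 4 - q
y(v, T) = -1 + T*v²/2 (y(v, T) = -1 + ((v*v)*T)/2 = -1 + (v²*T)/2 = -1 + (T*v²)/2 = -1 + T*v²/2)
u = -433757/2 (u = -95042 - (-1 + (½)*(4 - 1*1)*(-285)²) = -95042 - (-1 + (½)*(4 - 1)*81225) = -95042 - (-1 + (½)*3*81225) = -95042 - (-1 + 243675/2) = -95042 - 1*243673/2 = -95042 - 243673/2 = -433757/2 ≈ -2.1688e+5)
-206510 + u = -206510 - 433757/2 = -846777/2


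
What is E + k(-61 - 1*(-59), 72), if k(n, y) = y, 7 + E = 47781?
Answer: 47846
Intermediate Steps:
E = 47774 (E = -7 + 47781 = 47774)
E + k(-61 - 1*(-59), 72) = 47774 + 72 = 47846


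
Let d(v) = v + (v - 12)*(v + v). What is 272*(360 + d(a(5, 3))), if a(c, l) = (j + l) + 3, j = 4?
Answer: 89760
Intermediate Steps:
a(c, l) = 7 + l (a(c, l) = (4 + l) + 3 = 7 + l)
d(v) = v + 2*v*(-12 + v) (d(v) = v + (-12 + v)*(2*v) = v + 2*v*(-12 + v))
272*(360 + d(a(5, 3))) = 272*(360 + (7 + 3)*(-23 + 2*(7 + 3))) = 272*(360 + 10*(-23 + 2*10)) = 272*(360 + 10*(-23 + 20)) = 272*(360 + 10*(-3)) = 272*(360 - 30) = 272*330 = 89760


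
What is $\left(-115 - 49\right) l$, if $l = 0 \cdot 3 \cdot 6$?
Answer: $0$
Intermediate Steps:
$l = 0$ ($l = 0 \cdot 6 = 0$)
$\left(-115 - 49\right) l = \left(-115 - 49\right) 0 = \left(-164\right) 0 = 0$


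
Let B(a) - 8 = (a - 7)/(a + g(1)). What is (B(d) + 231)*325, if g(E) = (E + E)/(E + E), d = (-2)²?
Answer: 77480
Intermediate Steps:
d = 4
g(E) = 1 (g(E) = (2*E)/((2*E)) = (2*E)*(1/(2*E)) = 1)
B(a) = 8 + (-7 + a)/(1 + a) (B(a) = 8 + (a - 7)/(a + 1) = 8 + (-7 + a)/(1 + a))
(B(d) + 231)*325 = ((1 + 9*4)/(1 + 4) + 231)*325 = ((1 + 36)/5 + 231)*325 = ((⅕)*37 + 231)*325 = (37/5 + 231)*325 = (1192/5)*325 = 77480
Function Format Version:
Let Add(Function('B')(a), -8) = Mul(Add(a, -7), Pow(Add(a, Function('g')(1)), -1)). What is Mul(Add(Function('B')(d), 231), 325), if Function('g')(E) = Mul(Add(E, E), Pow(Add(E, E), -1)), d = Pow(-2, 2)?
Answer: 77480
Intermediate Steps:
d = 4
Function('g')(E) = 1 (Function('g')(E) = Mul(Mul(2, E), Pow(Mul(2, E), -1)) = Mul(Mul(2, E), Mul(Rational(1, 2), Pow(E, -1))) = 1)
Function('B')(a) = Add(8, Mul(Pow(Add(1, a), -1), Add(-7, a))) (Function('B')(a) = Add(8, Mul(Add(a, -7), Pow(Add(a, 1), -1))) = Add(8, Mul(Add(-7, a), Pow(Add(1, a), -1))) = Add(8, Mul(Pow(Add(1, a), -1), Add(-7, a))))
Mul(Add(Function('B')(d), 231), 325) = Mul(Add(Mul(Pow(Add(1, 4), -1), Add(1, Mul(9, 4))), 231), 325) = Mul(Add(Mul(Pow(5, -1), Add(1, 36)), 231), 325) = Mul(Add(Mul(Rational(1, 5), 37), 231), 325) = Mul(Add(Rational(37, 5), 231), 325) = Mul(Rational(1192, 5), 325) = 77480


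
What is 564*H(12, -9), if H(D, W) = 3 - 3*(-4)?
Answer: 8460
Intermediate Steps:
H(D, W) = 15 (H(D, W) = 3 + 12 = 15)
564*H(12, -9) = 564*15 = 8460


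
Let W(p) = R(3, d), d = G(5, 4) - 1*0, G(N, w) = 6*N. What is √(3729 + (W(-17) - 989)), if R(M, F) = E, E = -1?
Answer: √2739 ≈ 52.335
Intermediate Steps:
d = 30 (d = 6*5 - 1*0 = 30 + 0 = 30)
R(M, F) = -1
W(p) = -1
√(3729 + (W(-17) - 989)) = √(3729 + (-1 - 989)) = √(3729 - 990) = √2739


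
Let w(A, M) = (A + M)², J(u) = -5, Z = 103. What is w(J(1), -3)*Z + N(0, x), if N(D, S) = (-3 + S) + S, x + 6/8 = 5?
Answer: 13195/2 ≈ 6597.5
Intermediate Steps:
x = 17/4 (x = -¾ + 5 = 17/4 ≈ 4.2500)
N(D, S) = -3 + 2*S
w(J(1), -3)*Z + N(0, x) = (-5 - 3)²*103 + (-3 + 2*(17/4)) = (-8)²*103 + (-3 + 17/2) = 64*103 + 11/2 = 6592 + 11/2 = 13195/2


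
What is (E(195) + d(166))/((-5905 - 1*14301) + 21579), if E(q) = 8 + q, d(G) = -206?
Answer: -3/1373 ≈ -0.0021850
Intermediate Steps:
(E(195) + d(166))/((-5905 - 1*14301) + 21579) = ((8 + 195) - 206)/((-5905 - 1*14301) + 21579) = (203 - 206)/((-5905 - 14301) + 21579) = -3/(-20206 + 21579) = -3/1373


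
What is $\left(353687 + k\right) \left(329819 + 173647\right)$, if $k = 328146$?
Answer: $343279733178$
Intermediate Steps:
$\left(353687 + k\right) \left(329819 + 173647\right) = \left(353687 + 328146\right) \left(329819 + 173647\right) = 681833 \cdot 503466 = 343279733178$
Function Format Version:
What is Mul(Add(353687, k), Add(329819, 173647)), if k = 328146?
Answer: 343279733178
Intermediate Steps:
Mul(Add(353687, k), Add(329819, 173647)) = Mul(Add(353687, 328146), Add(329819, 173647)) = Mul(681833, 503466) = 343279733178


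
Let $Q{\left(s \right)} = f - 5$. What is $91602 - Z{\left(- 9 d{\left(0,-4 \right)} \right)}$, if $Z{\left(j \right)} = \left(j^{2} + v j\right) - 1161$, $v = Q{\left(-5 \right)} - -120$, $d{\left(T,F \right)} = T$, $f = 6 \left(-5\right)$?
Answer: $92763$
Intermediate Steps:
$f = -30$
$Q{\left(s \right)} = -35$ ($Q{\left(s \right)} = -30 - 5 = -35$)
$v = 85$ ($v = -35 - -120 = -35 + 120 = 85$)
$Z{\left(j \right)} = -1161 + j^{2} + 85 j$ ($Z{\left(j \right)} = \left(j^{2} + 85 j\right) - 1161 = -1161 + j^{2} + 85 j$)
$91602 - Z{\left(- 9 d{\left(0,-4 \right)} \right)} = 91602 - \left(-1161 + \left(\left(-9\right) 0\right)^{2} + 85 \left(\left(-9\right) 0\right)\right) = 91602 - \left(-1161 + 0^{2} + 85 \cdot 0\right) = 91602 - \left(-1161 + 0 + 0\right) = 91602 - -1161 = 91602 + 1161 = 92763$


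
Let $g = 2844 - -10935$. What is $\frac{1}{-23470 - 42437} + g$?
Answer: $\frac{908132552}{65907} \approx 13779.0$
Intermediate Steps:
$g = 13779$ ($g = 2844 + 10935 = 13779$)
$\frac{1}{-23470 - 42437} + g = \frac{1}{-23470 - 42437} + 13779 = \frac{1}{-65907} + 13779 = - \frac{1}{65907} + 13779 = \frac{908132552}{65907}$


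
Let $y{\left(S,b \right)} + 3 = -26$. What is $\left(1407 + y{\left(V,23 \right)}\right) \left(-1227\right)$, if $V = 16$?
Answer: $-1690806$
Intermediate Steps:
$y{\left(S,b \right)} = -29$ ($y{\left(S,b \right)} = -3 - 26 = -29$)
$\left(1407 + y{\left(V,23 \right)}\right) \left(-1227\right) = \left(1407 - 29\right) \left(-1227\right) = 1378 \left(-1227\right) = -1690806$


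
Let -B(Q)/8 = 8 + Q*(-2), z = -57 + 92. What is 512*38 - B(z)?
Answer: 18960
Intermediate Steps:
z = 35
B(Q) = -64 + 16*Q (B(Q) = -8*(8 + Q*(-2)) = -8*(8 - 2*Q) = -64 + 16*Q)
512*38 - B(z) = 512*38 - (-64 + 16*35) = 19456 - (-64 + 560) = 19456 - 1*496 = 19456 - 496 = 18960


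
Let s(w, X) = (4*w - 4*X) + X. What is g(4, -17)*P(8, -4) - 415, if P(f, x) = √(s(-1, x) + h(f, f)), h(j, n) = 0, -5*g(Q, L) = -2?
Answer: -415 + 4*√2/5 ≈ -413.87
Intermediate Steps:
g(Q, L) = ⅖ (g(Q, L) = -⅕*(-2) = ⅖)
s(w, X) = -3*X + 4*w (s(w, X) = (-4*X + 4*w) + X = -3*X + 4*w)
P(f, x) = √(-4 - 3*x) (P(f, x) = √((-3*x + 4*(-1)) + 0) = √((-3*x - 4) + 0) = √((-4 - 3*x) + 0) = √(-4 - 3*x))
g(4, -17)*P(8, -4) - 415 = 2*√(-4 - 3*(-4))/5 - 415 = 2*√(-4 + 12)/5 - 415 = 2*√8/5 - 415 = 2*(2*√2)/5 - 415 = 4*√2/5 - 415 = -415 + 4*√2/5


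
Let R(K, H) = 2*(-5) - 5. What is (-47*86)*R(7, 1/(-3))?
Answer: 60630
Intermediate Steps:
R(K, H) = -15 (R(K, H) = -10 - 5 = -15)
(-47*86)*R(7, 1/(-3)) = -47*86*(-15) = -4042*(-15) = 60630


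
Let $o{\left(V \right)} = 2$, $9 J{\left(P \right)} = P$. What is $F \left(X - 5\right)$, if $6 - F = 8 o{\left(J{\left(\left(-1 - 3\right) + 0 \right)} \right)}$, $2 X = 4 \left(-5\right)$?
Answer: $150$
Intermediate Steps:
$J{\left(P \right)} = \frac{P}{9}$
$X = -10$ ($X = \frac{4 \left(-5\right)}{2} = \frac{1}{2} \left(-20\right) = -10$)
$F = -10$ ($F = 6 - 8 \cdot 2 = 6 - 16 = -10$)
$F \left(X - 5\right) = - 10 \left(-10 - 5\right) = \left(-10\right) \left(-15\right) = 150$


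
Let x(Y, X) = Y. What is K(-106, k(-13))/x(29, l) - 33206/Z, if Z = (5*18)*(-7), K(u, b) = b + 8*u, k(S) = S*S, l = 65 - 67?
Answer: 267602/9135 ≈ 29.294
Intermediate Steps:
l = -2
k(S) = S²
Z = -630 (Z = 90*(-7) = -630)
K(-106, k(-13))/x(29, l) - 33206/Z = ((-13)² + 8*(-106))/29 - 33206/(-630) = (169 - 848)*(1/29) - 33206*(-1/630) = -679*1/29 + 16603/315 = -679/29 + 16603/315 = 267602/9135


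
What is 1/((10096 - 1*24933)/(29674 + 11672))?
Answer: -41346/14837 ≈ -2.7867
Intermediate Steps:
1/((10096 - 1*24933)/(29674 + 11672)) = 1/((10096 - 24933)/41346) = 1/(-14837*1/41346) = 1/(-14837/41346) = -41346/14837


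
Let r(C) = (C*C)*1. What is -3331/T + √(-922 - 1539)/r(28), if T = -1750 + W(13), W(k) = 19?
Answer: 3331/1731 + I*√2461/784 ≈ 1.9243 + 0.063276*I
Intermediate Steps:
r(C) = C² (r(C) = C²*1 = C²)
T = -1731 (T = -1750 + 19 = -1731)
-3331/T + √(-922 - 1539)/r(28) = -3331/(-1731) + √(-922 - 1539)/(28²) = -3331*(-1/1731) + √(-2461)/784 = 3331/1731 + (I*√2461)*(1/784) = 3331/1731 + I*√2461/784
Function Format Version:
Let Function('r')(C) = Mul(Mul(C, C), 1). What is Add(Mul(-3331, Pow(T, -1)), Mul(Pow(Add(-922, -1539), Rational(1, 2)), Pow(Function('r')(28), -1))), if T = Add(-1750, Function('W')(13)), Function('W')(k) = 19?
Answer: Add(Rational(3331, 1731), Mul(Rational(1, 784), I, Pow(2461, Rational(1, 2)))) ≈ Add(1.9243, Mul(0.063276, I))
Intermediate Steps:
Function('r')(C) = Pow(C, 2) (Function('r')(C) = Mul(Pow(C, 2), 1) = Pow(C, 2))
T = -1731 (T = Add(-1750, 19) = -1731)
Add(Mul(-3331, Pow(T, -1)), Mul(Pow(Add(-922, -1539), Rational(1, 2)), Pow(Function('r')(28), -1))) = Add(Mul(-3331, Pow(-1731, -1)), Mul(Pow(Add(-922, -1539), Rational(1, 2)), Pow(Pow(28, 2), -1))) = Add(Mul(-3331, Rational(-1, 1731)), Mul(Pow(-2461, Rational(1, 2)), Pow(784, -1))) = Add(Rational(3331, 1731), Mul(Mul(I, Pow(2461, Rational(1, 2))), Rational(1, 784))) = Add(Rational(3331, 1731), Mul(Rational(1, 784), I, Pow(2461, Rational(1, 2))))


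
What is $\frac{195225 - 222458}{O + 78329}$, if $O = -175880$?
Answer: $\frac{27233}{97551} \approx 0.27917$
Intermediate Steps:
$\frac{195225 - 222458}{O + 78329} = \frac{195225 - 222458}{-175880 + 78329} = - \frac{27233}{-97551} = \left(-27233\right) \left(- \frac{1}{97551}\right) = \frac{27233}{97551}$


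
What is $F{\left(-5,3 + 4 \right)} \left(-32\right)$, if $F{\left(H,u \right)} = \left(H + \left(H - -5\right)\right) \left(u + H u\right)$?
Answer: $-4480$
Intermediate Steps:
$F{\left(H,u \right)} = \left(5 + 2 H\right) \left(u + H u\right)$ ($F{\left(H,u \right)} = \left(H + \left(H + 5\right)\right) \left(u + H u\right) = \left(H + \left(5 + H\right)\right) \left(u + H u\right) = \left(5 + 2 H\right) \left(u + H u\right)$)
$F{\left(-5,3 + 4 \right)} \left(-32\right) = \left(3 + 4\right) \left(5 + 2 \left(-5\right)^{2} + 7 \left(-5\right)\right) \left(-32\right) = 7 \left(5 + 2 \cdot 25 - 35\right) \left(-32\right) = 7 \left(5 + 50 - 35\right) \left(-32\right) = 7 \cdot 20 \left(-32\right) = 140 \left(-32\right) = -4480$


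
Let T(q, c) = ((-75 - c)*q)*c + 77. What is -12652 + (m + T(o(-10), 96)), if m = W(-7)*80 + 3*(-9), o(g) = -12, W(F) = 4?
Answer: 184710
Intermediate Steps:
T(q, c) = 77 + c*q*(-75 - c) (T(q, c) = (q*(-75 - c))*c + 77 = c*q*(-75 - c) + 77 = 77 + c*q*(-75 - c))
m = 293 (m = 4*80 + 3*(-9) = 320 - 27 = 293)
-12652 + (m + T(o(-10), 96)) = -12652 + (293 + (77 - 1*(-12)*96² - 75*96*(-12))) = -12652 + (293 + (77 - 1*(-12)*9216 + 86400)) = -12652 + (293 + (77 + 110592 + 86400)) = -12652 + (293 + 197069) = -12652 + 197362 = 184710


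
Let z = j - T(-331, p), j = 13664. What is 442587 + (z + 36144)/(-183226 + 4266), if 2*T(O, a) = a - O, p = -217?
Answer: 79205319769/178960 ≈ 4.4259e+5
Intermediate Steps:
T(O, a) = a/2 - O/2 (T(O, a) = (a - O)/2 = a/2 - O/2)
z = 13607 (z = 13664 - ((½)*(-217) - ½*(-331)) = 13664 - (-217/2 + 331/2) = 13664 - 1*57 = 13664 - 57 = 13607)
442587 + (z + 36144)/(-183226 + 4266) = 442587 + (13607 + 36144)/(-183226 + 4266) = 442587 + 49751/(-178960) = 442587 + 49751*(-1/178960) = 442587 - 49751/178960 = 79205319769/178960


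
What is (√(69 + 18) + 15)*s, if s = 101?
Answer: 1515 + 101*√87 ≈ 2457.1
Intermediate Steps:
(√(69 + 18) + 15)*s = (√(69 + 18) + 15)*101 = (√87 + 15)*101 = (15 + √87)*101 = 1515 + 101*√87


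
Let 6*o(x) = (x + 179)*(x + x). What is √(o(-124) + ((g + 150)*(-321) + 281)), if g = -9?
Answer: 8*I*√6645/3 ≈ 217.38*I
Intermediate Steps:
o(x) = x*(179 + x)/3 (o(x) = ((x + 179)*(x + x))/6 = ((179 + x)*(2*x))/6 = (2*x*(179 + x))/6 = x*(179 + x)/3)
√(o(-124) + ((g + 150)*(-321) + 281)) = √((⅓)*(-124)*(179 - 124) + ((-9 + 150)*(-321) + 281)) = √((⅓)*(-124)*55 + (141*(-321) + 281)) = √(-6820/3 + (-45261 + 281)) = √(-6820/3 - 44980) = √(-141760/3) = 8*I*√6645/3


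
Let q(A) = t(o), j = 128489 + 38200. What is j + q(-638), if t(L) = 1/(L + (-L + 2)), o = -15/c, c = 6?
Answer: 333379/2 ≈ 1.6669e+5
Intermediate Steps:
o = -5/2 (o = -15/6 = -15*1/6 = -5/2 ≈ -2.5000)
j = 166689
t(L) = 1/2 (t(L) = 1/(L + (2 - L)) = 1/2)
q(A) = 1/2
j + q(-638) = 166689 + 1/2 = 333379/2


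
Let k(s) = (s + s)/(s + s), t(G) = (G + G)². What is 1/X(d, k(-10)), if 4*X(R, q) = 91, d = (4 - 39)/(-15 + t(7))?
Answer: 4/91 ≈ 0.043956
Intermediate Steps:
t(G) = 4*G² (t(G) = (2*G)² = 4*G²)
k(s) = 1 (k(s) = (2*s)/((2*s)) = (2*s)*(1/(2*s)) = 1)
d = -35/181 (d = (4 - 39)/(-15 + 4*7²) = -35/(-15 + 4*49) = -35/(-15 + 196) = -35/181 ≈ -0.19337)
X(R, q) = 91/4 (X(R, q) = (¼)*91 = 91/4)
1/X(d, k(-10)) = 1/(91/4) = 4/91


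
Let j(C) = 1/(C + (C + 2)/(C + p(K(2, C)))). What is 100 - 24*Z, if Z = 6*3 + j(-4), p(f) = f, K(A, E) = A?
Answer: -324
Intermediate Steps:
j(C) = 1/(1 + C) (j(C) = 1/(C + (C + 2)/(C + 2)) = 1/(C + (2 + C)/(2 + C)) = 1/(C + 1) = 1/(1 + C))
Z = 53/3 (Z = 6*3 + 1/(1 - 4) = 18 + 1/(-3) = 18 - ⅓ = 53/3 ≈ 17.667)
100 - 24*Z = 100 - 24*53/3 = 100 - 424 = -324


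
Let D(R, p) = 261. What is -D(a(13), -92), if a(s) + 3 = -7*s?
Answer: -261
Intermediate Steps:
a(s) = -3 - 7*s
-D(a(13), -92) = -1*261 = -261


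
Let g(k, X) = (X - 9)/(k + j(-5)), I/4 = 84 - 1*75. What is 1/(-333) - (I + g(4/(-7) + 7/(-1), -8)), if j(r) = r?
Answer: -1094659/29304 ≈ -37.355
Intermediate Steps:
I = 36 (I = 4*(84 - 1*75) = 4*(84 - 75) = 4*9 = 36)
g(k, X) = (-9 + X)/(-5 + k) (g(k, X) = (X - 9)/(k - 5) = (-9 + X)/(-5 + k))
1/(-333) - (I + g(4/(-7) + 7/(-1), -8)) = 1/(-333) - (36 + (-9 - 8)/(-5 + (4/(-7) + 7/(-1)))) = -1/333 - (36 - 17/(-5 + (4*(-⅐) + 7*(-1)))) = -1/333 - (36 - 17/(-5 + (-4/7 - 7))) = -1/333 - (36 - 17/(-5 - 53/7)) = -1/333 - (36 - 17/(-88/7)) = -1/333 - (36 - 7/88*(-17)) = -1/333 - (36 + 119/88) = -1/333 - 1*3287/88 = -1/333 - 3287/88 = -1094659/29304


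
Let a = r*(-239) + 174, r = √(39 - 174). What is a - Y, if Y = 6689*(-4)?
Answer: 26930 - 717*I*√15 ≈ 26930.0 - 2776.9*I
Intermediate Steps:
r = 3*I*√15 (r = √(-135) = 3*I*√15 ≈ 11.619*I)
a = 174 - 717*I*√15 (a = (3*I*√15)*(-239) + 174 = -717*I*√15 + 174 = 174 - 717*I*√15 ≈ 174.0 - 2776.9*I)
Y = -26756
a - Y = (174 - 717*I*√15) - 1*(-26756) = (174 - 717*I*√15) + 26756 = 26930 - 717*I*√15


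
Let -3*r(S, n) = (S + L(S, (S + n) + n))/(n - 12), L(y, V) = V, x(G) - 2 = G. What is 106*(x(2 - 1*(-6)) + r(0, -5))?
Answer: 53000/51 ≈ 1039.2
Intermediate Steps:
x(G) = 2 + G
r(S, n) = -(2*S + 2*n)/(3*(-12 + n)) (r(S, n) = -(S + ((S + n) + n))/(3*(n - 12)) = -(S + (S + 2*n))/(3*(-12 + n)) = -(2*S + 2*n)/(3*(-12 + n)))
106*(x(2 - 1*(-6)) + r(0, -5)) = 106*((2 + (2 - 1*(-6))) + 2*(-1*0 - 1*(-5))/(3*(-12 - 5))) = 106*((2 + (2 + 6)) + (⅔)*(0 + 5)/(-17)) = 106*((2 + 8) + (⅔)*(-1/17)*5) = 106*(10 - 10/51) = 106*(500/51) = 53000/51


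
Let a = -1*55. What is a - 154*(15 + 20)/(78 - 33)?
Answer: -1573/9 ≈ -174.78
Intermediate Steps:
a = -55
a - 154*(15 + 20)/(78 - 33) = -55 - 154*(15 + 20)/(78 - 33) = -55 - 5390/45 = -55 - 154*7/9 = -55 - 1078/9 = -1573/9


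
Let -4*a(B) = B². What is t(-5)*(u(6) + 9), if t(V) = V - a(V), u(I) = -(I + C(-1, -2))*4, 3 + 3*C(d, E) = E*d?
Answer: -205/12 ≈ -17.083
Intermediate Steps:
C(d, E) = -1 + E*d/3 (C(d, E) = -1 + (E*d)/3 = -1 + E*d/3)
u(I) = 4/3 - 4*I (u(I) = -(I + (-1 + (⅓)*(-2)*(-1)))*4 = -(I + (-1 + ⅔))*4 = -(I - ⅓)*4 = -(-⅓ + I)*4 = -(-4/3 + 4*I) = 4/3 - 4*I)
a(B) = -B²/4
t(V) = V + V²/4 (t(V) = V - (-1)*V²/4 = V + V²/4)
t(-5)*(u(6) + 9) = ((¼)*(-5)*(4 - 5))*((4/3 - 4*6) + 9) = ((¼)*(-5)*(-1))*((4/3 - 24) + 9) = 5*(-68/3 + 9)/4 = (5/4)*(-41/3) = -205/12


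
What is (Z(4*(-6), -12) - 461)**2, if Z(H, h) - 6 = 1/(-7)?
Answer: 10150596/49 ≈ 2.0716e+5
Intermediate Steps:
Z(H, h) = 41/7 (Z(H, h) = 6 + 1/(-7) = 6 - 1/7 = 41/7)
(Z(4*(-6), -12) - 461)**2 = (41/7 - 461)**2 = (-3186/7)**2 = 10150596/49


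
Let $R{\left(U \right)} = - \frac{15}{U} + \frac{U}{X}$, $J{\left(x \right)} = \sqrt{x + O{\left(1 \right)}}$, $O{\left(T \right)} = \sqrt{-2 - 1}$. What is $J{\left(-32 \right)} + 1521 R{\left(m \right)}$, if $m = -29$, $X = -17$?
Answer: $\frac{1667016}{493} + \sqrt{-32 + i \sqrt{3}} \approx 3381.5 + 5.6589 i$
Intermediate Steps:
$O{\left(T \right)} = i \sqrt{3}$ ($O{\left(T \right)} = \sqrt{-3} = i \sqrt{3}$)
$J{\left(x \right)} = \sqrt{x + i \sqrt{3}}$
$R{\left(U \right)} = - \frac{15}{U} - \frac{U}{17}$ ($R{\left(U \right)} = - \frac{15}{U} + \frac{U}{-17} = - \frac{15}{U} + U \left(- \frac{1}{17}\right) = - \frac{15}{U} - \frac{U}{17}$)
$J{\left(-32 \right)} + 1521 R{\left(m \right)} = \sqrt{-32 + i \sqrt{3}} + 1521 \left(- \frac{15}{-29} - - \frac{29}{17}\right) = \sqrt{-32 + i \sqrt{3}} + 1521 \left(\left(-15\right) \left(- \frac{1}{29}\right) + \frac{29}{17}\right) = \sqrt{-32 + i \sqrt{3}} + 1521 \left(\frac{15}{29} + \frac{29}{17}\right) = \sqrt{-32 + i \sqrt{3}} + 1521 \cdot \frac{1096}{493} = \sqrt{-32 + i \sqrt{3}} + \frac{1667016}{493} = \frac{1667016}{493} + \sqrt{-32 + i \sqrt{3}}$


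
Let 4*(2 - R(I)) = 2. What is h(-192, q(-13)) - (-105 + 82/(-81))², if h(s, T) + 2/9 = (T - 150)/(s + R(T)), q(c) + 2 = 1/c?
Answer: -121732835179/10832211 ≈ -11238.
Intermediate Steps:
q(c) = -2 + 1/c
R(I) = 3/2 (R(I) = 2 - ¼*2 = 2 - ½ = 3/2)
h(s, T) = -2/9 + (-150 + T)/(3/2 + s) (h(s, T) = -2/9 + (T - 150)/(s + 3/2) = -2/9 + (-150 + T)/(3/2 + s))
h(-192, q(-13)) - (-105 + 82/(-81))² = 2*(-1353 - 2*(-192) + 9*(-2 + 1/(-13)))/(9*(3 + 2*(-192))) - (-105 + 82/(-81))² = 2*(-1353 + 384 + 9*(-2 - 1/13))/(9*(3 - 384)) - (-105 + 82*(-1/81))² = (2/9)*(-1353 + 384 + 9*(-27/13))/(-381) - (-105 - 82/81)² = (2/9)*(-1/381)*(-1353 + 384 - 243/13) - (-8587/81)² = (2/9)*(-1/381)*(-12840/13) - 1*73736569/6561 = 8560/14859 - 73736569/6561 = -121732835179/10832211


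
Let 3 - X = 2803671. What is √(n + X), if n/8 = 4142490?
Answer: 2*√7584063 ≈ 5507.8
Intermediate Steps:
n = 33139920 (n = 8*4142490 = 33139920)
X = -2803668 (X = 3 - 1*2803671 = 3 - 2803671 = -2803668)
√(n + X) = √(33139920 - 2803668) = √30336252 = 2*√7584063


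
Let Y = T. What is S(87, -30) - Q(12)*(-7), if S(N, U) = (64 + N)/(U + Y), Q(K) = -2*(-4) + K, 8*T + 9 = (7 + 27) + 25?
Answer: 12696/95 ≈ 133.64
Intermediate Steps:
T = 25/4 (T = -9/8 + ((7 + 27) + 25)/8 = -9/8 + (34 + 25)/8 = -9/8 + (⅛)*59 = -9/8 + 59/8 = 25/4 ≈ 6.2500)
Q(K) = 8 + K
Y = 25/4 ≈ 6.2500
S(N, U) = (64 + N)/(25/4 + U) (S(N, U) = (64 + N)/(U + 25/4) = (64 + N)/(25/4 + U))
S(87, -30) - Q(12)*(-7) = 4*(64 + 87)/(25 + 4*(-30)) - (8 + 12)*(-7) = 4*151/(25 - 120) - 20*(-7) = 4*151/(-95) - 1*(-140) = 4*(-1/95)*151 + 140 = -604/95 + 140 = 12696/95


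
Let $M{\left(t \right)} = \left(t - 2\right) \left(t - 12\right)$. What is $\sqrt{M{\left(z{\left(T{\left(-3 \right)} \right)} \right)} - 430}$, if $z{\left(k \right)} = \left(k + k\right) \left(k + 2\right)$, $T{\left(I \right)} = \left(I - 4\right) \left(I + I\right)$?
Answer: $\sqrt{13608266} \approx 3688.9$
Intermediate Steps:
$T{\left(I \right)} = 2 I \left(-4 + I\right)$ ($T{\left(I \right)} = \left(-4 + I\right) 2 I = 2 I \left(-4 + I\right)$)
$z{\left(k \right)} = 2 k \left(2 + k\right)$
$M{\left(t \right)} = \left(-12 + t\right) \left(-2 + t\right)$ ($M{\left(t \right)} = \left(-2 + t\right) \left(-12 + t\right) = \left(-12 + t\right) \left(-2 + t\right)$)
$\sqrt{M{\left(z{\left(T{\left(-3 \right)} \right)} \right)} - 430} = \sqrt{\left(24 + \left(2 \cdot 2 \left(-3\right) \left(-4 - 3\right) \left(2 + 2 \left(-3\right) \left(-4 - 3\right)\right)\right)^{2} - 14 \cdot 2 \cdot 2 \left(-3\right) \left(-4 - 3\right) \left(2 + 2 \left(-3\right) \left(-4 - 3\right)\right)\right) - 430} = \sqrt{\left(24 + \left(2 \cdot 2 \left(-3\right) \left(-7\right) \left(2 + 2 \left(-3\right) \left(-7\right)\right)\right)^{2} - 14 \cdot 2 \cdot 2 \left(-3\right) \left(-7\right) \left(2 + 2 \left(-3\right) \left(-7\right)\right)\right) - 430} = \sqrt{\left(24 + \left(2 \cdot 42 \left(2 + 42\right)\right)^{2} - 14 \cdot 2 \cdot 42 \left(2 + 42\right)\right) - 430} = \sqrt{\left(24 + \left(2 \cdot 42 \cdot 44\right)^{2} - 14 \cdot 2 \cdot 42 \cdot 44\right) - 430} = \sqrt{\left(24 + 3696^{2} - 51744\right) - 430} = \sqrt{\left(24 + 13660416 - 51744\right) - 430} = \sqrt{13608696 - 430} = \sqrt{13608266}$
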